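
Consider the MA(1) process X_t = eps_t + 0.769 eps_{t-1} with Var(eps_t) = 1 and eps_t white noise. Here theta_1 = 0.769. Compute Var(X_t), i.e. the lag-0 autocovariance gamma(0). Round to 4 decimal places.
\gamma(0) = 1.5914

For an MA(q) process X_t = eps_t + sum_i theta_i eps_{t-i} with
Var(eps_t) = sigma^2, the variance is
  gamma(0) = sigma^2 * (1 + sum_i theta_i^2).
  sum_i theta_i^2 = (0.769)^2 = 0.591361.
  gamma(0) = 1 * (1 + 0.591361) = 1 * 1.591361 = 1.591361, which rounds to 1.5914.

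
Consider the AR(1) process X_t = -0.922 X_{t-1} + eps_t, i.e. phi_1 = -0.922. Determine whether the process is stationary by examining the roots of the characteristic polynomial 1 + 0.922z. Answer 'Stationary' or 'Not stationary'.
\text{Stationary}

The AR(p) characteristic polynomial is P(z) = 1 + 0.922z.
Stationarity requires all roots to lie outside the unit circle, i.e. |z| > 1 for every root.
This is linear in z: 1 + (0.922) z = 0  =>  z = -1/(0.922) = -1.084599,  |z| = 1.084599.
Moduli of all roots: 1.0846.
All moduli strictly greater than 1? Yes.
Verdict: Stationary.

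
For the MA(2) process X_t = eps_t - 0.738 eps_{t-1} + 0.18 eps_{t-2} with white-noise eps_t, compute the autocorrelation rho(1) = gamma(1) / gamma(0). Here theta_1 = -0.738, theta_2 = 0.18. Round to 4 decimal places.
\rho(1) = -0.5522

For an MA(q) process with theta_0 = 1, the autocovariance is
  gamma(k) = sigma^2 * sum_{i=0..q-k} theta_i * theta_{i+k},
and rho(k) = gamma(k) / gamma(0). Sigma^2 cancels.
  numerator   = (1)*(-0.738) + (-0.738)*(0.18) = -0.87084.
  denominator = (1)^2 + (-0.738)^2 + (0.18)^2 = 1.577044.
  rho(1) = -0.87084 / 1.577044 = -0.5522.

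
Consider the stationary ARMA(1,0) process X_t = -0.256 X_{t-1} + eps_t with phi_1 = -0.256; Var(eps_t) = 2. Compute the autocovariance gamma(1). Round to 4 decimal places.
\gamma(1) = -0.5479

Multiply the model equation by X_{t-k} and take expectations. With theta_0 = psi_0 = 1 and psi_j the MA(infinity) weights, this gives
  gamma(k) - sum_i phi_i gamma(k-i) = c_k,
  c_k = sigma^2 * sum_{j=k..q} theta_j psi_{j-k}   (c_k = 0 for k > q),
using gamma(-m) = gamma(m).
Pure AR (q = 0): c_0 = sigma^2 = 2, c_k = 0 for k >= 1.
Equations for k = 0 and k = 1 (AR order 1):
  gamma(0) = phi_1 gamma(1) + c_0
  gamma(1) = phi_1 gamma(0) + c_1
Substituting the second into the first: gamma(0) (1 - phi_1^2) = c_0 + phi_1 c_1, so
  gamma(0) = c_0 / (1 - phi_1^2) = 2 / (1 - (-0.256)^2) = 2 / 0.934464 = 2.140264.
  gamma(1) = phi_1 gamma(0) = (-0.256)(2.140264) = -0.547908.
Therefore gamma(1) = -0.5479 (to 4 decimal places).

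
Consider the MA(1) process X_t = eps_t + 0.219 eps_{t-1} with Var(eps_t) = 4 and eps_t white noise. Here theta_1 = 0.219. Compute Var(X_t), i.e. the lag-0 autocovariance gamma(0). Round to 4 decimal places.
\gamma(0) = 4.1918

For an MA(q) process X_t = eps_t + sum_i theta_i eps_{t-i} with
Var(eps_t) = sigma^2, the variance is
  gamma(0) = sigma^2 * (1 + sum_i theta_i^2).
  sum_i theta_i^2 = (0.219)^2 = 0.047961.
  gamma(0) = 4 * (1 + 0.047961) = 4 * 1.047961 = 4.191844, which rounds to 4.1918.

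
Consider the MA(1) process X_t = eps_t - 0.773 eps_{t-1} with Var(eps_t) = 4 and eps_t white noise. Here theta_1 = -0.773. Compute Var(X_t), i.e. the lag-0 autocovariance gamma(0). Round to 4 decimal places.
\gamma(0) = 6.3901

For an MA(q) process X_t = eps_t + sum_i theta_i eps_{t-i} with
Var(eps_t) = sigma^2, the variance is
  gamma(0) = sigma^2 * (1 + sum_i theta_i^2).
  sum_i theta_i^2 = (-0.773)^2 = 0.597529.
  gamma(0) = 4 * (1 + 0.597529) = 4 * 1.597529 = 6.390116, which rounds to 6.3901.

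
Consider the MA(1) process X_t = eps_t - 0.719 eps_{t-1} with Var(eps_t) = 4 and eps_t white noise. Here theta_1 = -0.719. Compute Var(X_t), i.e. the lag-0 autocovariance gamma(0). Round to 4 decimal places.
\gamma(0) = 6.0678

For an MA(q) process X_t = eps_t + sum_i theta_i eps_{t-i} with
Var(eps_t) = sigma^2, the variance is
  gamma(0) = sigma^2 * (1 + sum_i theta_i^2).
  sum_i theta_i^2 = (-0.719)^2 = 0.516961.
  gamma(0) = 4 * (1 + 0.516961) = 4 * 1.516961 = 6.067844, which rounds to 6.0678.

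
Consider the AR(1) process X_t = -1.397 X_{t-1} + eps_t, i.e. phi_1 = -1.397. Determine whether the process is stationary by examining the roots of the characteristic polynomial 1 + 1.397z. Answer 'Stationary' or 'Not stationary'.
\text{Not stationary}

The AR(p) characteristic polynomial is P(z) = 1 + 1.397z.
Stationarity requires all roots to lie outside the unit circle, i.e. |z| > 1 for every root.
This is linear in z: 1 + (1.397) z = 0  =>  z = -1/(1.397) = -0.71582,  |z| = 0.71582.
Moduli of all roots: 0.7158.
All moduli strictly greater than 1? No.
Verdict: Not stationary.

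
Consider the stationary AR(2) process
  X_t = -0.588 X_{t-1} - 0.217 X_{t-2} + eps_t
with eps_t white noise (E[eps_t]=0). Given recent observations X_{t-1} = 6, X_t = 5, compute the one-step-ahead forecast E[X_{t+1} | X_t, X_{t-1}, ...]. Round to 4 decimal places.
E[X_{t+1} \mid \mathcal F_t] = -4.2420

For an AR(p) model X_t = c + sum_i phi_i X_{t-i} + eps_t, the
one-step-ahead conditional mean is
  E[X_{t+1} | X_t, ...] = c + sum_i phi_i X_{t+1-i}.
Substitute known values:
  E[X_{t+1} | ...] = (-0.588) * (5) + (-0.217) * (6)
                   = -4.2420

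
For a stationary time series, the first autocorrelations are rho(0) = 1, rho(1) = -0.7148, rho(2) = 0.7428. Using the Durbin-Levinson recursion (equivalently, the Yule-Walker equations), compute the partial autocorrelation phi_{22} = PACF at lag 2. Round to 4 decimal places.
\phi_{22} = 0.4741

The PACF at lag k is phi_{kk}, the last component of the solution
to the Yule-Walker system G_k phi = r_k where
  (G_k)_{ij} = rho(|i - j|), (r_k)_i = rho(i), i,j = 1..k.
Equivalently, Durbin-Levinson gives phi_{kk} iteratively:
  phi_{11} = rho(1)
  phi_{kk} = [rho(k) - sum_{j=1..k-1} phi_{k-1,j} rho(k-j)]
            / [1 - sum_{j=1..k-1} phi_{k-1,j} rho(j)],
  phi_{k,j} = phi_{k-1,j} - phi_{kk} phi_{k-1,k-j},  j = 1..k-1.
Step k = 1:
  phi_11 = rho(1) = -0.7148.
Step k = 2:
  phi_22 = [rho(2) - phi_11 rho(1)] / [1 - phi_11 rho(1)] = [0.7428 - (-0.7148)(-0.7148)] / [1 - (-0.7148)(-0.7148)]
         = 0.23186096 / 0.48906096 = 0.4741.
Therefore phi_{22} = 0.4741.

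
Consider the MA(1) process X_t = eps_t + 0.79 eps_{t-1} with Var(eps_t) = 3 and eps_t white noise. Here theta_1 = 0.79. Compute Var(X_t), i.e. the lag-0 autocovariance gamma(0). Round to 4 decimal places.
\gamma(0) = 4.8723

For an MA(q) process X_t = eps_t + sum_i theta_i eps_{t-i} with
Var(eps_t) = sigma^2, the variance is
  gamma(0) = sigma^2 * (1 + sum_i theta_i^2).
  sum_i theta_i^2 = (0.79)^2 = 0.6241.
  gamma(0) = 3 * (1 + 0.6241) = 3 * 1.6241 = 4.8723.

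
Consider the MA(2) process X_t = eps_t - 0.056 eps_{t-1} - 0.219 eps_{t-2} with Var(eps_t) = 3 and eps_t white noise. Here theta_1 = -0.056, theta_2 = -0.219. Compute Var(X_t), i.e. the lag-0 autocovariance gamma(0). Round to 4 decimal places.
\gamma(0) = 3.1533

For an MA(q) process X_t = eps_t + sum_i theta_i eps_{t-i} with
Var(eps_t) = sigma^2, the variance is
  gamma(0) = sigma^2 * (1 + sum_i theta_i^2).
  sum_i theta_i^2 = (-0.056)^2 + (-0.219)^2 = 0.003136 + 0.047961 = 0.051097.
  gamma(0) = 3 * (1 + 0.051097) = 3 * 1.051097 = 3.153291, which rounds to 3.1533.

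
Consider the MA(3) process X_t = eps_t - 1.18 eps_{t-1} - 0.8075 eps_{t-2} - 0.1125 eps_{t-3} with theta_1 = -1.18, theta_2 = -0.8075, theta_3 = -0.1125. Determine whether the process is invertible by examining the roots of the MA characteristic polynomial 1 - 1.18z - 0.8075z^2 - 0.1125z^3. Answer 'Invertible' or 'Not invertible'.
\text{Not invertible}

The MA(q) characteristic polynomial is P(z) = 1 - 1.18z - 0.8075z^2 - 0.1125z^3.
Invertibility requires all roots to lie outside the unit circle, i.e. |z| > 1 for every root.
Degree 3: look for a simple real root z0 first, then factor out (1 - z/z0) and solve the remaining quadratic.
Testing z0 = -4: P(-4) = 1 + (-1.18)(-4) + (-0.8075)(-4)^2 + (-0.1125)(-4)^3
  = 1 + (4.72) + (-12.92) + (7.2) = 0.  So z_0 = -4 is a root, |z_0| = 4.
Divide out the factor (1 + 0.25 z) = (1 - z/z0) (since 1/z0 = -0.25):
  P(z) = (1 + 0.25 z)(1 + (-1.43) z + (-0.45) z^2)
  [check: z-coef -1.43 - (-0.25) = -1.18; z^2-coef -0.45 - (-0.25)(-1.43) = -0.8075; z^3-coef -(-0.25)(-0.45) = -0.1125.]
Remaining roots from the quadratic factor 1 + (-1.43) z + (-0.45) z^2:
  Set 1 + (-1.43) z + (-0.45) z^2 = 0, i.e. a z^2 + b z + c = 0 with a = -0.45, b = -1.43, c = 1.
  Discriminant D = b^2 - 4ac = (-1.43)^2 - 4*(-0.45)*1 = 2.0449 - (-1.8) = 3.8449.
  D >= 0, so the roots are real: z = (-b +/- sqrt(D)) / (2a) = (1.43 +/- 1.960842) / (-0.9).
    z_1 = (1.43 + 1.960842) / (-0.9) = -3.7676,   |z_1| = 3.7676.
    z_2 = (1.43 - 1.960842) / (-0.9) = 0.5898,   |z_2| = 0.5898.
Moduli of all roots: 4.0000, 3.7676, 0.5898.
All moduli strictly greater than 1? No.
Verdict: Not invertible.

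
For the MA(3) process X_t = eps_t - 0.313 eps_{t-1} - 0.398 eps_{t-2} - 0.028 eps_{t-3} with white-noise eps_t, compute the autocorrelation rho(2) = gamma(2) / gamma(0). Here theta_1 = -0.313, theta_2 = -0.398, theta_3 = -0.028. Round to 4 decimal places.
\rho(2) = -0.3096

For an MA(q) process with theta_0 = 1, the autocovariance is
  gamma(k) = sigma^2 * sum_{i=0..q-k} theta_i * theta_{i+k},
and rho(k) = gamma(k) / gamma(0). Sigma^2 cancels.
  numerator   = (1)*(-0.398) + (-0.313)*(-0.028) = -0.389236.
  denominator = (1)^2 + (-0.313)^2 + (-0.398)^2 + (-0.028)^2 = 1.257157.
  rho(2) = -0.389236 / 1.257157 = -0.3096.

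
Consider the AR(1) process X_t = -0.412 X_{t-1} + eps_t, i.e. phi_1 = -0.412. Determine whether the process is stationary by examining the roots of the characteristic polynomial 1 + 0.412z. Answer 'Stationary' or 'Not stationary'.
\text{Stationary}

The AR(p) characteristic polynomial is P(z) = 1 + 0.412z.
Stationarity requires all roots to lie outside the unit circle, i.e. |z| > 1 for every root.
This is linear in z: 1 + (0.412) z = 0  =>  z = -1/(0.412) = -2.427184,  |z| = 2.427184.
Moduli of all roots: 2.4272.
All moduli strictly greater than 1? Yes.
Verdict: Stationary.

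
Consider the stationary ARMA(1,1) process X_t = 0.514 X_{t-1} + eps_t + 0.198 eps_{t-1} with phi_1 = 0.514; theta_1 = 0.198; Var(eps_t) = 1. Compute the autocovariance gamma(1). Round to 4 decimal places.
\gamma(1) = 1.0661

Multiply the model equation by X_{t-k} and take expectations. With theta_0 = psi_0 = 1 and psi_j the MA(infinity) weights, this gives
  gamma(k) - sum_i phi_i gamma(k-i) = c_k,
  c_k = sigma^2 * sum_{j=k..q} theta_j psi_{j-k}   (c_k = 0 for k > q),
using gamma(-m) = gamma(m).
psi-weights needed (psi_j = theta_j + sum_i phi_i psi_{j-i}):
  psi_1 = theta_1 + phi_1 = 0.198 + (0.514) = 0.712
Right-hand sides:
  c_0 = sigma^2 (1 + theta_1 psi_1) = 1 * (1 + (0.198)(0.712)) = 1 * 1.140976 = 1.140976
  c_1 = sigma^2 theta_1 = 1 * (0.198) = 0.198
  c_2 = 0
Equations for k = 0 and k = 1 (AR order 1):
  gamma(0) = phi_1 gamma(1) + c_0
  gamma(1) = phi_1 gamma(0) + c_1
Substituting the second into the first: gamma(0) (1 - phi_1^2) = c_0 + phi_1 c_1, so
  gamma(0) = (c_0 + phi_1 c_1) / (1 - phi_1^2) = (1.140976 + (0.514)(0.198)) / (1 - (0.514)^2) = 1.242748 / 0.735804 = 1.688966.
  gamma(1) = phi_1 gamma(0) + c_1 = (0.514)(1.688966) + (0.198) = 1.066129.
Therefore gamma(1) = 1.0661 (to 4 decimal places).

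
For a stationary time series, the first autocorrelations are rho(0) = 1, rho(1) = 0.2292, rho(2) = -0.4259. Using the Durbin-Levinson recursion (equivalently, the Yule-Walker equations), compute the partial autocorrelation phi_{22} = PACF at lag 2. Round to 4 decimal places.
\phi_{22} = -0.5050

The PACF at lag k is phi_{kk}, the last component of the solution
to the Yule-Walker system G_k phi = r_k where
  (G_k)_{ij} = rho(|i - j|), (r_k)_i = rho(i), i,j = 1..k.
Equivalently, Durbin-Levinson gives phi_{kk} iteratively:
  phi_{11} = rho(1)
  phi_{kk} = [rho(k) - sum_{j=1..k-1} phi_{k-1,j} rho(k-j)]
            / [1 - sum_{j=1..k-1} phi_{k-1,j} rho(j)],
  phi_{k,j} = phi_{k-1,j} - phi_{kk} phi_{k-1,k-j},  j = 1..k-1.
Step k = 1:
  phi_11 = rho(1) = 0.2292.
Step k = 2:
  phi_22 = [rho(2) - phi_11 rho(1)] / [1 - phi_11 rho(1)] = [-0.4259 - (0.2292)(0.2292)] / [1 - (0.2292)(0.2292)]
         = -0.47843264 / 0.94746736 = -0.505.
Therefore phi_{22} = -0.5050.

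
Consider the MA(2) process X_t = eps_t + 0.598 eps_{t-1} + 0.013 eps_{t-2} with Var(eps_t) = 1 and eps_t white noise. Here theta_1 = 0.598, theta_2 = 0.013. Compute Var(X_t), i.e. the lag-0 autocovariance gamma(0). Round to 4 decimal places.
\gamma(0) = 1.3578

For an MA(q) process X_t = eps_t + sum_i theta_i eps_{t-i} with
Var(eps_t) = sigma^2, the variance is
  gamma(0) = sigma^2 * (1 + sum_i theta_i^2).
  sum_i theta_i^2 = (0.598)^2 + (0.013)^2 = 0.357604 + 0.000169 = 0.357773.
  gamma(0) = 1 * (1 + 0.357773) = 1 * 1.357773 = 1.357773, which rounds to 1.3578.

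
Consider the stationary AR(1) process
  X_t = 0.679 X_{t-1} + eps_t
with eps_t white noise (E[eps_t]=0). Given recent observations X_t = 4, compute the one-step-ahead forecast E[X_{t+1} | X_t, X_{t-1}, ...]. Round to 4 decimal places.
E[X_{t+1} \mid \mathcal F_t] = 2.7160

For an AR(p) model X_t = c + sum_i phi_i X_{t-i} + eps_t, the
one-step-ahead conditional mean is
  E[X_{t+1} | X_t, ...] = c + sum_i phi_i X_{t+1-i}.
Substitute known values:
  E[X_{t+1} | ...] = (0.679) * (4)
                   = 2.7160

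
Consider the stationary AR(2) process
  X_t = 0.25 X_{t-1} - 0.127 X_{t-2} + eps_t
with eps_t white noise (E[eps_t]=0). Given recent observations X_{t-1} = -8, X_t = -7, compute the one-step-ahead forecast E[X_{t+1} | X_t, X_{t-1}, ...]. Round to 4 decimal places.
E[X_{t+1} \mid \mathcal F_t] = -0.7340

For an AR(p) model X_t = c + sum_i phi_i X_{t-i} + eps_t, the
one-step-ahead conditional mean is
  E[X_{t+1} | X_t, ...] = c + sum_i phi_i X_{t+1-i}.
Substitute known values:
  E[X_{t+1} | ...] = (0.25) * (-7) + (-0.127) * (-8)
                   = -0.7340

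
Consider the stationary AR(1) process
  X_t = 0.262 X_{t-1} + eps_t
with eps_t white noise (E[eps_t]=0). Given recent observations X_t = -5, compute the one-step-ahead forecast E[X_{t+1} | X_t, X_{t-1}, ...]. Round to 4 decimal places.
E[X_{t+1} \mid \mathcal F_t] = -1.3100

For an AR(p) model X_t = c + sum_i phi_i X_{t-i} + eps_t, the
one-step-ahead conditional mean is
  E[X_{t+1} | X_t, ...] = c + sum_i phi_i X_{t+1-i}.
Substitute known values:
  E[X_{t+1} | ...] = (0.262) * (-5)
                   = -1.3100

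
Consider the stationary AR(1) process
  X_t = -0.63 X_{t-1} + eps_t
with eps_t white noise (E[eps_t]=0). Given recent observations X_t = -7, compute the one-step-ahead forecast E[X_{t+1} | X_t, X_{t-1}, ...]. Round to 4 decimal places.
E[X_{t+1} \mid \mathcal F_t] = 4.4100

For an AR(p) model X_t = c + sum_i phi_i X_{t-i} + eps_t, the
one-step-ahead conditional mean is
  E[X_{t+1} | X_t, ...] = c + sum_i phi_i X_{t+1-i}.
Substitute known values:
  E[X_{t+1} | ...] = (-0.63) * (-7)
                   = 4.4100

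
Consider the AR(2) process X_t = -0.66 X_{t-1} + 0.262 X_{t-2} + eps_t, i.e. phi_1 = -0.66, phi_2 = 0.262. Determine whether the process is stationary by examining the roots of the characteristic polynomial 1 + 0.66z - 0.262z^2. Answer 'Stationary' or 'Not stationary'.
\text{Stationary}

The AR(p) characteristic polynomial is P(z) = 1 + 0.66z - 0.262z^2.
Stationarity requires all roots to lie outside the unit circle, i.e. |z| > 1 for every root.
Set 1 + (0.66) z + (-0.262) z^2 = 0, i.e. a z^2 + b z + c = 0 with a = -0.262, b = 0.66, c = 1.
Discriminant D = b^2 - 4ac = (0.66)^2 - 4*(-0.262)*1 = 0.4356 - (-1.048) = 1.4836.
D >= 0, so the roots are real: z = (-b +/- sqrt(D)) / (2a) = (-0.66 +/- 1.218031) / (-0.524).
  z_1 = (-0.66 + 1.218031) / (-0.524) = -1.0649,   |z_1| = 1.0649.
  z_2 = (-0.66 - 1.218031) / (-0.524) = 3.584,   |z_2| = 3.584.
Moduli of all roots: 1.0649, 3.5840.
All moduli strictly greater than 1? Yes.
Verdict: Stationary.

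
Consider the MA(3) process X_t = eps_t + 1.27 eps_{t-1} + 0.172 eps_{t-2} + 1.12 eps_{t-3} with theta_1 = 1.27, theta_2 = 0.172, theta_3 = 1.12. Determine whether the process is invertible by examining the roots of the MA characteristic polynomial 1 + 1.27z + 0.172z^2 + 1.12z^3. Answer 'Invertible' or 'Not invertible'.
\text{Not invertible}

The MA(q) characteristic polynomial is P(z) = 1 + 1.27z + 0.172z^2 + 1.12z^3.
Invertibility requires all roots to lie outside the unit circle, i.e. |z| > 1 for every root.
Degree 3: look for a simple real root z0 first, then factor out (1 - z/z0) and solve the remaining quadratic.
Testing z0 = -0.625: P(-0.625) = 1 + (1.27)(-0.625) + (0.172)(-0.625)^2 + (1.12)(-0.625)^3
  = 1 + (-0.79375) + (0.067187) + (-0.273438) = 0.  So z_0 = -0.625 is a root, |z_0| = 0.625.
Divide out the factor (1 + 1.6 z) = (1 - z/z0) (since 1/z0 = -1.6):
  P(z) = (1 + 1.6 z)(1 + (-0.33) z + (0.7) z^2)
  [check: z-coef -0.33 - (-1.6) = 1.27; z^2-coef 0.7 - (-1.6)(-0.33) = 0.172; z^3-coef -(-1.6)(0.7) = 1.12.]
Remaining roots from the quadratic factor 1 + (-0.33) z + (0.7) z^2:
  Set 1 + (-0.33) z + (0.7) z^2 = 0, i.e. a z^2 + b z + c = 0 with a = 0.7, b = -0.33, c = 1.
  Discriminant D = b^2 - 4ac = (-0.33)^2 - 4*(0.7)*1 = 0.1089 - (2.8) = -2.6911.
  D < 0, so the roots are the complex-conjugate pair z = (-b +/- i sqrt(-D)) / (2a) = 0.2357 +/- 1.1718i.
  For a conjugate pair |z|^2 = z * conj(z) = (product of roots) = c/a = 1/(0.7) = 1.428571, so |z| = sqrt(1.428571) = 1.1952 for both roots.
Moduli of all roots: 0.6250, 1.1952, 1.1952.
All moduli strictly greater than 1? No.
Verdict: Not invertible.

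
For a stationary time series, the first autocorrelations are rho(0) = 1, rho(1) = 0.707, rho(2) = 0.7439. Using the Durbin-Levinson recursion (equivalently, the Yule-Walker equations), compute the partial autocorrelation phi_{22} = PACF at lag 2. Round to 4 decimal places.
\phi_{22} = 0.4880

The PACF at lag k is phi_{kk}, the last component of the solution
to the Yule-Walker system G_k phi = r_k where
  (G_k)_{ij} = rho(|i - j|), (r_k)_i = rho(i), i,j = 1..k.
Equivalently, Durbin-Levinson gives phi_{kk} iteratively:
  phi_{11} = rho(1)
  phi_{kk} = [rho(k) - sum_{j=1..k-1} phi_{k-1,j} rho(k-j)]
            / [1 - sum_{j=1..k-1} phi_{k-1,j} rho(j)],
  phi_{k,j} = phi_{k-1,j} - phi_{kk} phi_{k-1,k-j},  j = 1..k-1.
Step k = 1:
  phi_11 = rho(1) = 0.707.
Step k = 2:
  phi_22 = [rho(2) - phi_11 rho(1)] / [1 - phi_11 rho(1)] = [0.7439 - (0.707)(0.707)] / [1 - (0.707)(0.707)]
         = 0.244051 / 0.500151 = 0.488.
Therefore phi_{22} = 0.4880.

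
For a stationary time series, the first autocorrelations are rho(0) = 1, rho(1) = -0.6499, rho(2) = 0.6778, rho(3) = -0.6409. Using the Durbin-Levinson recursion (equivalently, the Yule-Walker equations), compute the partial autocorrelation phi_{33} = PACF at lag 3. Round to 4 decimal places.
\phi_{33} = -0.2320

The PACF at lag k is phi_{kk}, the last component of the solution
to the Yule-Walker system G_k phi = r_k where
  (G_k)_{ij} = rho(|i - j|), (r_k)_i = rho(i), i,j = 1..k.
Equivalently, Durbin-Levinson gives phi_{kk} iteratively:
  phi_{11} = rho(1)
  phi_{kk} = [rho(k) - sum_{j=1..k-1} phi_{k-1,j} rho(k-j)]
            / [1 - sum_{j=1..k-1} phi_{k-1,j} rho(j)],
  phi_{k,j} = phi_{k-1,j} - phi_{kk} phi_{k-1,k-j},  j = 1..k-1.
Step k = 1:
  phi_11 = rho(1) = -0.6499.
Step k = 2:
  phi_22 = [rho(2) - phi_11 rho(1)] / [1 - phi_11 rho(1)] = [0.6778 - (-0.6499)(-0.6499)] / [1 - (-0.6499)(-0.6499)]
         = 0.25542999 / 0.57762999 = 0.442203.
  Update: phi_21 = phi_11 - phi_22 phi_11 = -0.6499 - (0.442203)(-0.6499) = -0.362512.
Step k = 3:
  phi_33 = [rho(3) - phi_21 rho(2) - phi_22 rho(1)] / [1 - phi_21 rho(1) - phi_22 rho(2)]
    numerator   = -0.6409 - (-0.362512)(0.6778) - (0.442203)(-0.6499) = -0.10780135
    denominator = 1 - (-0.362512)(-0.6499) - (0.442203)(0.6778) = 0.46467796
  phi_33 = -0.10780135 / 0.46467796 = -0.232.
Therefore phi_{33} = -0.2320.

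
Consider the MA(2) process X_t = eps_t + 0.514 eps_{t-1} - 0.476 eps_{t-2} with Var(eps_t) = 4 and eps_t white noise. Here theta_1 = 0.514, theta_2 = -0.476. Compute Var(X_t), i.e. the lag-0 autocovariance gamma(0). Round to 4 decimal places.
\gamma(0) = 5.9631

For an MA(q) process X_t = eps_t + sum_i theta_i eps_{t-i} with
Var(eps_t) = sigma^2, the variance is
  gamma(0) = sigma^2 * (1 + sum_i theta_i^2).
  sum_i theta_i^2 = (0.514)^2 + (-0.476)^2 = 0.264196 + 0.226576 = 0.490772.
  gamma(0) = 4 * (1 + 0.490772) = 4 * 1.490772 = 5.963088, which rounds to 5.9631.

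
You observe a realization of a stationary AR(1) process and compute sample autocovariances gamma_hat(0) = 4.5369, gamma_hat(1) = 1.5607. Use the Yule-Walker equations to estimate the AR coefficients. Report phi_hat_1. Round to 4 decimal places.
\hat\phi_{1} = 0.3440

The Yule-Walker equations for an AR(p) process read, in matrix form,
  Gamma_p phi = r_p,   with   (Gamma_p)_{ij} = gamma(|i - j|),
                       (r_p)_i = gamma(i),   i,j = 1..p.
Substitute the sample gammas (Toeplitz matrix and right-hand side of size 1):
  Gamma_p = [[4.5369]]
  r_p     = [1.5607]
With p = 1 this is the single equation gamma(0) phi_1 = gamma(1):
  phi_hat_1 = gamma(1) / gamma(0) = 1.5607 / 4.5369 = 0.3440.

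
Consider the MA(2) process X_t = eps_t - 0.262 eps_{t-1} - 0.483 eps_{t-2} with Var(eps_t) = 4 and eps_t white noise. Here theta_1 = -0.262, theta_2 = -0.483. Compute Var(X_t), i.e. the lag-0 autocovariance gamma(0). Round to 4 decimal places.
\gamma(0) = 5.2077

For an MA(q) process X_t = eps_t + sum_i theta_i eps_{t-i} with
Var(eps_t) = sigma^2, the variance is
  gamma(0) = sigma^2 * (1 + sum_i theta_i^2).
  sum_i theta_i^2 = (-0.262)^2 + (-0.483)^2 = 0.068644 + 0.233289 = 0.301933.
  gamma(0) = 4 * (1 + 0.301933) = 4 * 1.301933 = 5.207732, which rounds to 5.2077.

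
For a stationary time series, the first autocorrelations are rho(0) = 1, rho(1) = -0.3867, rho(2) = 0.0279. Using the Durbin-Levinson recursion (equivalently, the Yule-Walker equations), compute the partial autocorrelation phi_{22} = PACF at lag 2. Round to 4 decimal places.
\phi_{22} = -0.1430

The PACF at lag k is phi_{kk}, the last component of the solution
to the Yule-Walker system G_k phi = r_k where
  (G_k)_{ij} = rho(|i - j|), (r_k)_i = rho(i), i,j = 1..k.
Equivalently, Durbin-Levinson gives phi_{kk} iteratively:
  phi_{11} = rho(1)
  phi_{kk} = [rho(k) - sum_{j=1..k-1} phi_{k-1,j} rho(k-j)]
            / [1 - sum_{j=1..k-1} phi_{k-1,j} rho(j)],
  phi_{k,j} = phi_{k-1,j} - phi_{kk} phi_{k-1,k-j},  j = 1..k-1.
Step k = 1:
  phi_11 = rho(1) = -0.3867.
Step k = 2:
  phi_22 = [rho(2) - phi_11 rho(1)] / [1 - phi_11 rho(1)] = [0.0279 - (-0.3867)(-0.3867)] / [1 - (-0.3867)(-0.3867)]
         = -0.12163689 / 0.85046311 = -0.143.
Therefore phi_{22} = -0.1430.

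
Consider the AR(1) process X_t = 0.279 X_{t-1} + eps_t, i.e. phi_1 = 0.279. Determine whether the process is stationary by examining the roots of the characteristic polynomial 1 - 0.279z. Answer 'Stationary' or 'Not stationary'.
\text{Stationary}

The AR(p) characteristic polynomial is P(z) = 1 - 0.279z.
Stationarity requires all roots to lie outside the unit circle, i.e. |z| > 1 for every root.
This is linear in z: 1 + (-0.279) z = 0  =>  z = -1/(-0.279) = 3.584229,  |z| = 3.584229.
Moduli of all roots: 3.5842.
All moduli strictly greater than 1? Yes.
Verdict: Stationary.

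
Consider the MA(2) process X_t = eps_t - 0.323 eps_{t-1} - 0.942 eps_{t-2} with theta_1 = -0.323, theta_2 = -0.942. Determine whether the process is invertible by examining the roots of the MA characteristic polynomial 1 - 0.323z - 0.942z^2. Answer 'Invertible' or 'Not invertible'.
\text{Not invertible}

The MA(q) characteristic polynomial is P(z) = 1 - 0.323z - 0.942z^2.
Invertibility requires all roots to lie outside the unit circle, i.e. |z| > 1 for every root.
Set 1 + (-0.323) z + (-0.942) z^2 = 0, i.e. a z^2 + b z + c = 0 with a = -0.942, b = -0.323, c = 1.
Discriminant D = b^2 - 4ac = (-0.323)^2 - 4*(-0.942)*1 = 0.104329 - (-3.768) = 3.872329.
D >= 0, so the roots are real: z = (-b +/- sqrt(D)) / (2a) = (0.323 +/- 1.967823) / (-1.884).
  z_1 = (0.323 + 1.967823) / (-1.884) = -1.2159,   |z_1| = 1.2159.
  z_2 = (0.323 - 1.967823) / (-1.884) = 0.873,   |z_2| = 0.873.
Moduli of all roots: 1.2159, 0.8730.
All moduli strictly greater than 1? No.
Verdict: Not invertible.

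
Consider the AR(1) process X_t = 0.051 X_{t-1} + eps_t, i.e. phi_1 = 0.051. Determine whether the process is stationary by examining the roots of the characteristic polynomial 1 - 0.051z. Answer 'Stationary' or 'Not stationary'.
\text{Stationary}

The AR(p) characteristic polynomial is P(z) = 1 - 0.051z.
Stationarity requires all roots to lie outside the unit circle, i.e. |z| > 1 for every root.
This is linear in z: 1 + (-0.051) z = 0  =>  z = -1/(-0.051) = 19.607843,  |z| = 19.607843.
Moduli of all roots: 19.6078.
All moduli strictly greater than 1? Yes.
Verdict: Stationary.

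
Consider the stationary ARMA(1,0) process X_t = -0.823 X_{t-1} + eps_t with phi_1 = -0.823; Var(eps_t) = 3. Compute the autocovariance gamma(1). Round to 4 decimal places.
\gamma(1) = -7.6518

Multiply the model equation by X_{t-k} and take expectations. With theta_0 = psi_0 = 1 and psi_j the MA(infinity) weights, this gives
  gamma(k) - sum_i phi_i gamma(k-i) = c_k,
  c_k = sigma^2 * sum_{j=k..q} theta_j psi_{j-k}   (c_k = 0 for k > q),
using gamma(-m) = gamma(m).
Pure AR (q = 0): c_0 = sigma^2 = 3, c_k = 0 for k >= 1.
Equations for k = 0 and k = 1 (AR order 1):
  gamma(0) = phi_1 gamma(1) + c_0
  gamma(1) = phi_1 gamma(0) + c_1
Substituting the second into the first: gamma(0) (1 - phi_1^2) = c_0 + phi_1 c_1, so
  gamma(0) = c_0 / (1 - phi_1^2) = 3 / (1 - (-0.823)^2) = 3 / 0.322671 = 9.297396.
  gamma(1) = phi_1 gamma(0) = (-0.823)(9.297396) = -7.651757.
Therefore gamma(1) = -7.6518 (to 4 decimal places).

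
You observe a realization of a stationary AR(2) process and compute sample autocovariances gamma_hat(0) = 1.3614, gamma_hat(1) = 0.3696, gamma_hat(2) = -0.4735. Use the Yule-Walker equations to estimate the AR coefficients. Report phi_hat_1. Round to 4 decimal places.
\hat\phi_{1} = 0.3950

The Yule-Walker equations for an AR(p) process read, in matrix form,
  Gamma_p phi = r_p,   with   (Gamma_p)_{ij} = gamma(|i - j|),
                       (r_p)_i = gamma(i),   i,j = 1..p.
Substitute the sample gammas (Toeplitz matrix and right-hand side of size 2):
  Gamma_p = [[1.3614, 0.3696], [0.3696, 1.3614]]
  r_p     = [0.3696, -0.4735]
Written out:
  1.3614 phi_1 + 0.3696 phi_2 = 0.3696
  0.3696 phi_1 + 1.3614 phi_2 = -0.4735
Solve by Cramer's rule:
  det = gamma(0)^2 - gamma(1)^2 = (1.3614)^2 - (0.3696)^2 = 1.85340996 - 0.13660416 = 1.7168058
  phi_hat_1 = [gamma(1) gamma(0) - gamma(1) gamma(2)] / det = [(0.3696)(1.3614) - (0.3696)(-0.4735)] / 1.7168058 = 0.67817904 / 1.7168058 = 0.395
  phi_hat_2 = [gamma(0) gamma(2) - gamma(1)^2] / det = [(1.3614)(-0.4735) - (0.3696)^2] / 1.7168058 = -0.78122706 / 1.7168058 = -0.455
So phi_hat = [0.3950, -0.4550].
Therefore phi_hat_1 = 0.3950.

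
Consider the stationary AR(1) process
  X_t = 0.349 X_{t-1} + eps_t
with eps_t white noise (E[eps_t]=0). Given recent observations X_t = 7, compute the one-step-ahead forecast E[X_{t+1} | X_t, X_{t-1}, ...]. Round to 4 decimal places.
E[X_{t+1} \mid \mathcal F_t] = 2.4430

For an AR(p) model X_t = c + sum_i phi_i X_{t-i} + eps_t, the
one-step-ahead conditional mean is
  E[X_{t+1} | X_t, ...] = c + sum_i phi_i X_{t+1-i}.
Substitute known values:
  E[X_{t+1} | ...] = (0.349) * (7)
                   = 2.4430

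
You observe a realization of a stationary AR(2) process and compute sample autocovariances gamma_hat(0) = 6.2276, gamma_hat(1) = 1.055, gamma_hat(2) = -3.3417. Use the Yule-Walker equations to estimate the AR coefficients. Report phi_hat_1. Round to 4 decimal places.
\hat\phi_{1} = 0.2680

The Yule-Walker equations for an AR(p) process read, in matrix form,
  Gamma_p phi = r_p,   with   (Gamma_p)_{ij} = gamma(|i - j|),
                       (r_p)_i = gamma(i),   i,j = 1..p.
Substitute the sample gammas (Toeplitz matrix and right-hand side of size 2):
  Gamma_p = [[6.2276, 1.055], [1.055, 6.2276]]
  r_p     = [1.055, -3.3417]
Written out:
  6.2276 phi_1 + 1.055 phi_2 = 1.055
  1.055 phi_1 + 6.2276 phi_2 = -3.3417
Solve by Cramer's rule:
  det = gamma(0)^2 - gamma(1)^2 = (6.2276)^2 - (1.055)^2 = 38.78300176 - 1.113025 = 37.66997676
  phi_hat_1 = [gamma(1) gamma(0) - gamma(1) gamma(2)] / det = [(1.055)(6.2276) - (1.055)(-3.3417)] / 37.66997676 = 10.0956115 / 37.66997676 = 0.268
  phi_hat_2 = [gamma(0) gamma(2) - gamma(1)^2] / det = [(6.2276)(-3.3417) - (1.055)^2] / 37.66997676 = -21.92379592 / 37.66997676 = -0.582
So phi_hat = [0.2680, -0.5820].
Therefore phi_hat_1 = 0.2680.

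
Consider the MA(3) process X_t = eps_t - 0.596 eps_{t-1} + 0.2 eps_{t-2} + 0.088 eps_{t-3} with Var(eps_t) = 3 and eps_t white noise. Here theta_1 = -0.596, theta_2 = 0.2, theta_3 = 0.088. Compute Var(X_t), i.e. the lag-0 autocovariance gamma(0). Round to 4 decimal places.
\gamma(0) = 4.2089

For an MA(q) process X_t = eps_t + sum_i theta_i eps_{t-i} with
Var(eps_t) = sigma^2, the variance is
  gamma(0) = sigma^2 * (1 + sum_i theta_i^2).
  sum_i theta_i^2 = (-0.596)^2 + (0.2)^2 + (0.088)^2 = 0.355216 + 0.04 + 0.007744 = 0.40296.
  gamma(0) = 3 * (1 + 0.40296) = 3 * 1.40296 = 4.20888, which rounds to 4.2089.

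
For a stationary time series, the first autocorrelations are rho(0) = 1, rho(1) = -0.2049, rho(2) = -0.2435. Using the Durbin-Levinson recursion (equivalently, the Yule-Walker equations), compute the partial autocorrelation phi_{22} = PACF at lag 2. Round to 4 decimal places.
\phi_{22} = -0.2980

The PACF at lag k is phi_{kk}, the last component of the solution
to the Yule-Walker system G_k phi = r_k where
  (G_k)_{ij} = rho(|i - j|), (r_k)_i = rho(i), i,j = 1..k.
Equivalently, Durbin-Levinson gives phi_{kk} iteratively:
  phi_{11} = rho(1)
  phi_{kk} = [rho(k) - sum_{j=1..k-1} phi_{k-1,j} rho(k-j)]
            / [1 - sum_{j=1..k-1} phi_{k-1,j} rho(j)],
  phi_{k,j} = phi_{k-1,j} - phi_{kk} phi_{k-1,k-j},  j = 1..k-1.
Step k = 1:
  phi_11 = rho(1) = -0.2049.
Step k = 2:
  phi_22 = [rho(2) - phi_11 rho(1)] / [1 - phi_11 rho(1)] = [-0.2435 - (-0.2049)(-0.2049)] / [1 - (-0.2049)(-0.2049)]
         = -0.28548401 / 0.95801599 = -0.298.
Therefore phi_{22} = -0.2980.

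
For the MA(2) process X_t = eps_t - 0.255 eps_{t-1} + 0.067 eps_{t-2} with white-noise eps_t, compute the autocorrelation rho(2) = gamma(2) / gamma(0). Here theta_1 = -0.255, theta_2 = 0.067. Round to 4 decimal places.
\rho(2) = 0.0626

For an MA(q) process with theta_0 = 1, the autocovariance is
  gamma(k) = sigma^2 * sum_{i=0..q-k} theta_i * theta_{i+k},
and rho(k) = gamma(k) / gamma(0). Sigma^2 cancels.
  numerator   = (1)*(0.067) = 0.067.
  denominator = (1)^2 + (-0.255)^2 + (0.067)^2 = 1.069514.
  rho(2) = 0.067 / 1.069514 = 0.0626.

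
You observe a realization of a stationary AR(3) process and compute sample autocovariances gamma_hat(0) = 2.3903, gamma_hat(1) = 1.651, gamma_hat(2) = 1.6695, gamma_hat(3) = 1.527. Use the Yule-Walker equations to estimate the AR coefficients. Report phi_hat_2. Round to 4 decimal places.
\hat\phi_{2} = 0.3600

The Yule-Walker equations for an AR(p) process read, in matrix form,
  Gamma_p phi = r_p,   with   (Gamma_p)_{ij} = gamma(|i - j|),
                       (r_p)_i = gamma(i),   i,j = 1..p.
Substitute the sample gammas (Toeplitz matrix and right-hand side of size 3):
  Gamma_p = [[2.3903, 1.651, 1.6695], [1.651, 2.3903, 1.651], [1.6695, 1.651, 2.3903]]
  r_p     = [1.651, 1.6695, 1.527]
Written out (R1..R3):
  (R1) 2.3903 phi_1 + 1.651 phi_2 + 1.6695 phi_3 = 1.651
  (R2) 1.651 phi_1 + 2.3903 phi_2 + 1.651 phi_3 = 1.6695
  (R3) 1.6695 phi_1 + 1.651 phi_2 + 2.3903 phi_3 = 1.527
Gaussian elimination:
  R2 <- R2 - (1.651/2.3903) R1 = R2 - (0.690708) R1:  1.249941 phi_2 + 0.497863 phi_3 = 0.529141
  R3 <- R3 - (1.6695/2.3903) R1 = R3 - (0.698448) R1:  0.497863 phi_2 + 1.224241 phi_3 = 0.373863
  R3 <- R3 - (0.497863/1.249941) R2 = R3 - (0.398309) R2:  1.025938 phi_3 = 0.163101
Back-substitution:
  phi_hat_3 = 0.163101 / 1.025938 = 0.158978
  phi_hat_2 = (0.529141 - (0.497863)(0.158978)) / 1.249941 = 0.36001
  phi_hat_1 = (1.651 - (1.651)(0.36001) - (1.6695)(0.158978)) / 2.3903 = 0.331009
So phi_hat = [0.3310, 0.3600, 0.1590].
Therefore phi_hat_2 = 0.3600.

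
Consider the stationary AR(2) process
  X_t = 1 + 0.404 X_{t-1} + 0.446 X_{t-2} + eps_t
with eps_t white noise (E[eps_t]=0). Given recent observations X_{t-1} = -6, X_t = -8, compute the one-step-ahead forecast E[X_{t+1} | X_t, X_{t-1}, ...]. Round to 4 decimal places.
E[X_{t+1} \mid \mathcal F_t] = -4.9080

For an AR(p) model X_t = c + sum_i phi_i X_{t-i} + eps_t, the
one-step-ahead conditional mean is
  E[X_{t+1} | X_t, ...] = c + sum_i phi_i X_{t+1-i}.
Substitute known values:
  E[X_{t+1} | ...] = 1 + (0.404) * (-8) + (0.446) * (-6)
                   = -4.9080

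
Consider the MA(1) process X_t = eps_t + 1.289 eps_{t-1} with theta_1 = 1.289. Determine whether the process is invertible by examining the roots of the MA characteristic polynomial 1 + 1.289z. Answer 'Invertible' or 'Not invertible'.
\text{Not invertible}

The MA(q) characteristic polynomial is P(z) = 1 + 1.289z.
Invertibility requires all roots to lie outside the unit circle, i.e. |z| > 1 for every root.
This is linear in z: 1 + (1.289) z = 0  =>  z = -1/(1.289) = -0.775795,  |z| = 0.775795.
Moduli of all roots: 0.7758.
All moduli strictly greater than 1? No.
Verdict: Not invertible.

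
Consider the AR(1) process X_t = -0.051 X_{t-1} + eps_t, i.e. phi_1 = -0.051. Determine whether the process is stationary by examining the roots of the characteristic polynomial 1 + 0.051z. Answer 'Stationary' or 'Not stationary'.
\text{Stationary}

The AR(p) characteristic polynomial is P(z) = 1 + 0.051z.
Stationarity requires all roots to lie outside the unit circle, i.e. |z| > 1 for every root.
This is linear in z: 1 + (0.051) z = 0  =>  z = -1/(0.051) = -19.607843,  |z| = 19.607843.
Moduli of all roots: 19.6078.
All moduli strictly greater than 1? Yes.
Verdict: Stationary.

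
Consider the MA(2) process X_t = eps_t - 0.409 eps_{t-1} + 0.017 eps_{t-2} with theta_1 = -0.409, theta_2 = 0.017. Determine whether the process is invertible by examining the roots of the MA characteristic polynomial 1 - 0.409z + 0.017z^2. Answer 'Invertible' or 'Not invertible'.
\text{Invertible}

The MA(q) characteristic polynomial is P(z) = 1 - 0.409z + 0.017z^2.
Invertibility requires all roots to lie outside the unit circle, i.e. |z| > 1 for every root.
Set 1 + (-0.409) z + (0.017) z^2 = 0, i.e. a z^2 + b z + c = 0 with a = 0.017, b = -0.409, c = 1.
Discriminant D = b^2 - 4ac = (-0.409)^2 - 4*(0.017)*1 = 0.167281 - (0.068) = 0.099281.
D >= 0, so the roots are real: z = (-b +/- sqrt(D)) / (2a) = (0.409 +/- 0.315089) / (0.034).
  z_1 = (0.409 + 0.315089) / (0.034) = 21.2967,   |z_1| = 21.2967.
  z_2 = (0.409 - 0.315089) / (0.034) = 2.7621,   |z_2| = 2.7621.
Moduli of all roots: 21.2967, 2.7621.
All moduli strictly greater than 1? Yes.
Verdict: Invertible.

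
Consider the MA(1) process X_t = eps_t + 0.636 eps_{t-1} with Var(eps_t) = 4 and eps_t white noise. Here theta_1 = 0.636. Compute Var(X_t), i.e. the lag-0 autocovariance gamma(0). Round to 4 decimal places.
\gamma(0) = 5.6180

For an MA(q) process X_t = eps_t + sum_i theta_i eps_{t-i} with
Var(eps_t) = sigma^2, the variance is
  gamma(0) = sigma^2 * (1 + sum_i theta_i^2).
  sum_i theta_i^2 = (0.636)^2 = 0.404496.
  gamma(0) = 4 * (1 + 0.404496) = 4 * 1.404496 = 5.617984, which rounds to 5.6180.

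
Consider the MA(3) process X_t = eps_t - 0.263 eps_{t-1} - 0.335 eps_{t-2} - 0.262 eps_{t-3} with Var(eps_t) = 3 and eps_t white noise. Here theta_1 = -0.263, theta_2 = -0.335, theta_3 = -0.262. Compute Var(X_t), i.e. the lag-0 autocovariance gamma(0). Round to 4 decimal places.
\gamma(0) = 3.7501

For an MA(q) process X_t = eps_t + sum_i theta_i eps_{t-i} with
Var(eps_t) = sigma^2, the variance is
  gamma(0) = sigma^2 * (1 + sum_i theta_i^2).
  sum_i theta_i^2 = (-0.263)^2 + (-0.335)^2 + (-0.262)^2 = 0.069169 + 0.112225 + 0.068644 = 0.250038.
  gamma(0) = 3 * (1 + 0.250038) = 3 * 1.250038 = 3.750114, which rounds to 3.7501.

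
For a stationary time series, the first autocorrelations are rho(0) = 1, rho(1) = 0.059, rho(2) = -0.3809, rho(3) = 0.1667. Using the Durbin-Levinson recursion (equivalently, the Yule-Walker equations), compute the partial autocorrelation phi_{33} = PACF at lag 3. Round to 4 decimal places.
\phi_{33} = 0.2601

The PACF at lag k is phi_{kk}, the last component of the solution
to the Yule-Walker system G_k phi = r_k where
  (G_k)_{ij} = rho(|i - j|), (r_k)_i = rho(i), i,j = 1..k.
Equivalently, Durbin-Levinson gives phi_{kk} iteratively:
  phi_{11} = rho(1)
  phi_{kk} = [rho(k) - sum_{j=1..k-1} phi_{k-1,j} rho(k-j)]
            / [1 - sum_{j=1..k-1} phi_{k-1,j} rho(j)],
  phi_{k,j} = phi_{k-1,j} - phi_{kk} phi_{k-1,k-j},  j = 1..k-1.
Step k = 1:
  phi_11 = rho(1) = 0.059.
Step k = 2:
  phi_22 = [rho(2) - phi_11 rho(1)] / [1 - phi_11 rho(1)] = [-0.3809 - (0.059)(0.059)] / [1 - (0.059)(0.059)]
         = -0.384381 / 0.996519 = -0.385724.
  Update: phi_21 = phi_11 - phi_22 phi_11 = 0.059 - (-0.385724)(0.059) = 0.081758.
Step k = 3:
  phi_33 = [rho(3) - phi_21 rho(2) - phi_22 rho(1)] / [1 - phi_21 rho(1) - phi_22 rho(2)]
    numerator   = 0.1667 - (0.081758)(-0.3809) - (-0.385724)(0.059) = 0.22059921
    denominator = 1 - (0.081758)(0.059) - (-0.385724)(-0.3809) = 0.84825414
  phi_33 = 0.22059921 / 0.84825414 = 0.2601.
Therefore phi_{33} = 0.2601.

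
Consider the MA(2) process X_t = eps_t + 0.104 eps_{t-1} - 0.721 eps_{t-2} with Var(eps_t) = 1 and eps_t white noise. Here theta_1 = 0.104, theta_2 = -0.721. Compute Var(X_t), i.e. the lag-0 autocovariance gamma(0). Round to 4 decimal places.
\gamma(0) = 1.5307

For an MA(q) process X_t = eps_t + sum_i theta_i eps_{t-i} with
Var(eps_t) = sigma^2, the variance is
  gamma(0) = sigma^2 * (1 + sum_i theta_i^2).
  sum_i theta_i^2 = (0.104)^2 + (-0.721)^2 = 0.010816 + 0.519841 = 0.530657.
  gamma(0) = 1 * (1 + 0.530657) = 1 * 1.530657 = 1.530657, which rounds to 1.5307.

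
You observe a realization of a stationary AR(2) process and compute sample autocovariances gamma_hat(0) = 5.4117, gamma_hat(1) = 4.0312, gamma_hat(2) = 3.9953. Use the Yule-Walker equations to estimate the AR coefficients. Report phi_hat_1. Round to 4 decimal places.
\hat\phi_{1} = 0.4380

The Yule-Walker equations for an AR(p) process read, in matrix form,
  Gamma_p phi = r_p,   with   (Gamma_p)_{ij} = gamma(|i - j|),
                       (r_p)_i = gamma(i),   i,j = 1..p.
Substitute the sample gammas (Toeplitz matrix and right-hand side of size 2):
  Gamma_p = [[5.4117, 4.0312], [4.0312, 5.4117]]
  r_p     = [4.0312, 3.9953]
Written out:
  5.4117 phi_1 + 4.0312 phi_2 = 4.0312
  4.0312 phi_1 + 5.4117 phi_2 = 3.9953
Solve by Cramer's rule:
  det = gamma(0)^2 - gamma(1)^2 = (5.4117)^2 - (4.0312)^2 = 29.28649689 - 16.25057344 = 13.03592345
  phi_hat_1 = [gamma(1) gamma(0) - gamma(1) gamma(2)] / det = [(4.0312)(5.4117) - (4.0312)(3.9953)] / 13.03592345 = 5.70979168 / 13.03592345 = 0.438
  phi_hat_2 = [gamma(0) gamma(2) - gamma(1)^2] / det = [(5.4117)(3.9953) - (4.0312)^2] / 13.03592345 = 5.37079157 / 13.03592345 = 0.412
So phi_hat = [0.4380, 0.4120].
Therefore phi_hat_1 = 0.4380.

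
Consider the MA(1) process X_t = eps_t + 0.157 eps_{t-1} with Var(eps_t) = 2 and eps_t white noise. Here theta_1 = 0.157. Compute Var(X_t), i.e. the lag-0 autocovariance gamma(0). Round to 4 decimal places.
\gamma(0) = 2.0493

For an MA(q) process X_t = eps_t + sum_i theta_i eps_{t-i} with
Var(eps_t) = sigma^2, the variance is
  gamma(0) = sigma^2 * (1 + sum_i theta_i^2).
  sum_i theta_i^2 = (0.157)^2 = 0.024649.
  gamma(0) = 2 * (1 + 0.024649) = 2 * 1.024649 = 2.049298, which rounds to 2.0493.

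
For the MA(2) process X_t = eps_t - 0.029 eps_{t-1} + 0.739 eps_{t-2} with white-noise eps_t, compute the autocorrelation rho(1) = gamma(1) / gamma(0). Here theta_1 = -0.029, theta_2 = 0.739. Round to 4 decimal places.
\rho(1) = -0.0326

For an MA(q) process with theta_0 = 1, the autocovariance is
  gamma(k) = sigma^2 * sum_{i=0..q-k} theta_i * theta_{i+k},
and rho(k) = gamma(k) / gamma(0). Sigma^2 cancels.
  numerator   = (1)*(-0.029) + (-0.029)*(0.739) = -0.050431.
  denominator = (1)^2 + (-0.029)^2 + (0.739)^2 = 1.546962.
  rho(1) = -0.050431 / 1.546962 = -0.0326.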